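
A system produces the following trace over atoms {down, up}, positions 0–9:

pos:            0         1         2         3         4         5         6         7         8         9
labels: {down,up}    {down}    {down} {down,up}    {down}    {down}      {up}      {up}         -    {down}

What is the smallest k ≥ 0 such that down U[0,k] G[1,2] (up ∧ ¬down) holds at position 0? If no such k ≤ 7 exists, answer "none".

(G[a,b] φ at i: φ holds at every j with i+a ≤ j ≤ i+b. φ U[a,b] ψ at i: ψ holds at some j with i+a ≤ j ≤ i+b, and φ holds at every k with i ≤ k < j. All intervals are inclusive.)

5

Need earliest j ≥ 0 with G[1,2] (up ∧ ¬down), and down at every k in [0,j-1].
  j=0: rhs fails.
  j=1: rhs fails.
  j=2: rhs fails.
  j=3: rhs fails.
  j=4: rhs fails.
  j=5: rhs holds; lhs holds on [0,4]. k = 5.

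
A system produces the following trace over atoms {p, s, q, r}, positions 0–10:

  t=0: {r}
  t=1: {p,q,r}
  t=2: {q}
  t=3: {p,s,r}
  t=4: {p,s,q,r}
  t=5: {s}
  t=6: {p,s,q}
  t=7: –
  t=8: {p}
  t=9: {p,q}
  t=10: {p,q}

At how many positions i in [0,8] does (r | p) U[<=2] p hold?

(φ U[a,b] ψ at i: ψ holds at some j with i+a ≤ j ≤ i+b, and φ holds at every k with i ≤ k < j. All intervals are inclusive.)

Evaluate at each i in [0,8]:
  i=0: ✓ (rhs at j=1; lhs holds on [0,0])
  i=1: ✓ (rhs at j=1)
  i=2: ✗ (lhs fails at k=2 before rhs at j=3)
  i=3: ✓ (rhs at j=3)
  i=4: ✓ (rhs at j=4)
  i=5: ✗ (lhs fails at k=5 before rhs at j=6)
  i=6: ✓ (rhs at j=6)
  i=7: ✗ (lhs fails at k=7 before rhs at j=8)
  i=8: ✓ (rhs at j=8)
Positions where it holds: {0, 1, 3, 4, 6, 8} → 6.

6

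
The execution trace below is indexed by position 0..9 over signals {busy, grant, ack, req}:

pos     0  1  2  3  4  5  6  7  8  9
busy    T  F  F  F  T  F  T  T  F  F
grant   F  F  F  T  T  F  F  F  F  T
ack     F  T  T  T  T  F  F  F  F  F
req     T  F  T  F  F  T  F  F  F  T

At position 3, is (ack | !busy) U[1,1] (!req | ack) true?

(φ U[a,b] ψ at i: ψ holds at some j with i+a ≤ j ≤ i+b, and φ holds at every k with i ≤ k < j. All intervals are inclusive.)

Need some j in [4,4] with (!req | ack), and (ack | !busy) at every k in [3,j-1].
  j=4: (!req | ack) holds; (ack | !busy) holds at every k in [3,3] → satisfied.

Holds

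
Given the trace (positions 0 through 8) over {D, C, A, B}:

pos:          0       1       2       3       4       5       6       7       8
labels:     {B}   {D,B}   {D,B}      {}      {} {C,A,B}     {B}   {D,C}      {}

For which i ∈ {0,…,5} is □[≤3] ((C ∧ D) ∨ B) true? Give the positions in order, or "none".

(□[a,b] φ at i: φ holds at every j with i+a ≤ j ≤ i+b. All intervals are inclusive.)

Evaluate at each i in [0,5]:
  i=0: ✗ (fails at j=3)
  i=1: ✗ (fails at j=3)
  i=2: ✗ (fails at j=3)
  i=3: ✗ (fails at j=3)
  i=4: ✗ (fails at j=4)
  i=5: ✗ (fails at j=8)

none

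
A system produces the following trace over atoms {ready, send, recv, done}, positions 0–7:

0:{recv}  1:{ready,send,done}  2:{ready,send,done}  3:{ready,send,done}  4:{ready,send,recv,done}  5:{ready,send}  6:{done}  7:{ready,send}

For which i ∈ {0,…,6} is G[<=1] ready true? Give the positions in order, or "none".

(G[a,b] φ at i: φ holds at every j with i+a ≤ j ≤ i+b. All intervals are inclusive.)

1, 2, 3, 4

Evaluate at each i in [0,6]:
  i=0: ✗ (fails at j=0)
  i=1: ✓ (all of [1,2])
  i=2: ✓ (all of [2,3])
  i=3: ✓ (all of [3,4])
  i=4: ✓ (all of [4,5])
  i=5: ✗ (fails at j=6)
  i=6: ✗ (fails at j=6)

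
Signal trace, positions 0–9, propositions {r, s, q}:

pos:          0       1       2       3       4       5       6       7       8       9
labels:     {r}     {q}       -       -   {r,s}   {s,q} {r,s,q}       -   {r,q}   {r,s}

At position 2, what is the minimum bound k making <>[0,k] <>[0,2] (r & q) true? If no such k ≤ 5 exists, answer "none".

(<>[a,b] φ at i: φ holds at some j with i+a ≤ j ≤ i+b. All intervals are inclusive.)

2

Scan j = 2,3,… for <>[0,2] (r & q):
  j=2: fails
  j=3: fails
  j=4: holds
First hit at j=4, so smallest k = 4-2 = 2.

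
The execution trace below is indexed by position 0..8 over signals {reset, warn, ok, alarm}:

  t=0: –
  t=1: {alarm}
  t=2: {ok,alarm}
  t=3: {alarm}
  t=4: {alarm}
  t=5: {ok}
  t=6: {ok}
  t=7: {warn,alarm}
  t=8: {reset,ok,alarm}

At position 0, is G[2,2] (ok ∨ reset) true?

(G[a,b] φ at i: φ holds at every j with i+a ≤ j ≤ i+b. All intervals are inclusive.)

Yes

Check (ok ∨ reset) at every j in [2,2]:
  j=2: true
All positions satisfy it → formula holds.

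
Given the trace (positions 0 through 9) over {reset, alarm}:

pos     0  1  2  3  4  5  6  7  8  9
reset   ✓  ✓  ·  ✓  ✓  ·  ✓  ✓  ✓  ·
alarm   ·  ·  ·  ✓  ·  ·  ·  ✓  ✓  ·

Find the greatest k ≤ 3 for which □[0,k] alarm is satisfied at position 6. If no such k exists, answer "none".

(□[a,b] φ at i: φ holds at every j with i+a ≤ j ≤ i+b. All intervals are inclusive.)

none

alarm must hold from j=6 onward; find where it first fails.
  j=6: fails → no k works.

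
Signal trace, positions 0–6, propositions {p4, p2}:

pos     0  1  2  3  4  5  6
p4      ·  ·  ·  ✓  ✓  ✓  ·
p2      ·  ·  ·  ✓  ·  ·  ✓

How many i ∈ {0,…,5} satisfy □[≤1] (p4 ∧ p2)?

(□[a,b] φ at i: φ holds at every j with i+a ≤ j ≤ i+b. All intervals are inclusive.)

0

Evaluate at each i in [0,5]:
  i=0: ✗ (fails at j=0)
  i=1: ✗ (fails at j=1)
  i=2: ✗ (fails at j=2)
  i=3: ✗ (fails at j=4)
  i=4: ✗ (fails at j=4)
  i=5: ✗ (fails at j=5)
Positions where it holds: {} → 0.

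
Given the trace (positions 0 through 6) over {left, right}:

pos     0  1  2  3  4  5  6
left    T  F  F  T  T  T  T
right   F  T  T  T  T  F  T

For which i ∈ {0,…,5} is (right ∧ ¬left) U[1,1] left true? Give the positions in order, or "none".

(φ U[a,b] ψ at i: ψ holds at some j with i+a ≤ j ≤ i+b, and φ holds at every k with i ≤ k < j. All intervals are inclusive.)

Evaluate at each i in [0,5]:
  i=0: ✗ (no rhs in [1,1])
  i=1: ✗ (no rhs in [2,2])
  i=2: ✓ (rhs at j=3; lhs holds on [2,2])
  i=3: ✗ (lhs fails at k=3 before rhs at j=4)
  i=4: ✗ (lhs fails at k=4 before rhs at j=5)
  i=5: ✗ (lhs fails at k=5 before rhs at j=6)

2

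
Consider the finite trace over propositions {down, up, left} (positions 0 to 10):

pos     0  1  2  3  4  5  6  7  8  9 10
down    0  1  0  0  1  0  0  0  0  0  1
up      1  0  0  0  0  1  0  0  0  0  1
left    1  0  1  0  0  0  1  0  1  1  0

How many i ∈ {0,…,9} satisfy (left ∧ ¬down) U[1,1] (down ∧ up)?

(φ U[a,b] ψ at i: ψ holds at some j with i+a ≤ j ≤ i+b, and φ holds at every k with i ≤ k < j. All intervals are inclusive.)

1

Evaluate at each i in [0,9]:
  i=0: ✗ (no rhs in [1,1])
  i=1: ✗ (no rhs in [2,2])
  i=2: ✗ (no rhs in [3,3])
  i=3: ✗ (no rhs in [4,4])
  i=4: ✗ (no rhs in [5,5])
  i=5: ✗ (no rhs in [6,6])
  i=6: ✗ (no rhs in [7,7])
  i=7: ✗ (no rhs in [8,8])
  i=8: ✗ (no rhs in [9,9])
  i=9: ✓ (rhs at j=10; lhs holds on [9,9])
Positions where it holds: {9} → 1.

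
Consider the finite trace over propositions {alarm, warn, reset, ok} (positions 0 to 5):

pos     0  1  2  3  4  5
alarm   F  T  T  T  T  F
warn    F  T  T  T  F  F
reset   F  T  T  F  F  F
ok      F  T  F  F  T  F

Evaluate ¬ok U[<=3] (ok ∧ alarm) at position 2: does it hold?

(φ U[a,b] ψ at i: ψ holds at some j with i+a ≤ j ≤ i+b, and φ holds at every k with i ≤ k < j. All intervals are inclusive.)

Need some j in [2,5] with (ok ∧ alarm), and ¬ok at every k in [2,j-1].
  j=2: (ok ∧ alarm) false.
  j=3: (ok ∧ alarm) false.
  j=4: (ok ∧ alarm) holds; ¬ok holds at every k in [2,3] → satisfied.

Yes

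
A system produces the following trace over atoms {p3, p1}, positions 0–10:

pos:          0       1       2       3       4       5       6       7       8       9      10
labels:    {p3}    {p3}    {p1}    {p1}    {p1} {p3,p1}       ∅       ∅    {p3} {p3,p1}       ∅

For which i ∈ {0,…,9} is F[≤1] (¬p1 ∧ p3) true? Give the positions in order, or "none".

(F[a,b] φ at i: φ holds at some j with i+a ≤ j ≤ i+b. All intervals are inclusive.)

Evaluate at each i in [0,9]:
  i=0: ✓ (witness j=0)
  i=1: ✓ (witness j=1)
  i=2: ✗ (none in [2,3])
  i=3: ✗ (none in [3,4])
  i=4: ✗ (none in [4,5])
  i=5: ✗ (none in [5,6])
  i=6: ✗ (none in [6,7])
  i=7: ✓ (witness j=8)
  i=8: ✓ (witness j=8)
  i=9: ✗ (none in [9,10])

0, 1, 7, 8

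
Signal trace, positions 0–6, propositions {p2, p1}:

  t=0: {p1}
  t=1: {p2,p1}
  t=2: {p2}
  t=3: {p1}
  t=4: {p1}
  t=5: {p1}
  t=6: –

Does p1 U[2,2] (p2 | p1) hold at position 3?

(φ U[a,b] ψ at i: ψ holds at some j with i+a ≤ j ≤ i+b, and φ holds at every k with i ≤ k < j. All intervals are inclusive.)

Yes

Need some j in [5,5] with (p2 | p1), and p1 at every k in [3,j-1].
  j=5: (p2 | p1) holds; p1 holds at every k in [3,4] → satisfied.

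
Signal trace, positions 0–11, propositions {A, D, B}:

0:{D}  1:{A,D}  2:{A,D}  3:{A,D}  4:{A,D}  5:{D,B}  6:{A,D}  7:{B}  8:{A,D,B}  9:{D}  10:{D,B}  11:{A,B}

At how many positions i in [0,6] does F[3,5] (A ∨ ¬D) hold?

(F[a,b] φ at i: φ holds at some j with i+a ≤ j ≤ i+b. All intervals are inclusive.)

7

Evaluate at each i in [0,6]:
  i=0: ✓ (witness j=3)
  i=1: ✓ (witness j=4)
  i=2: ✓ (witness j=6)
  i=3: ✓ (witness j=6)
  i=4: ✓ (witness j=7)
  i=5: ✓ (witness j=8)
  i=6: ✓ (witness j=11)
Positions where it holds: {0, 1, 2, 3, 4, 5, 6} → 7.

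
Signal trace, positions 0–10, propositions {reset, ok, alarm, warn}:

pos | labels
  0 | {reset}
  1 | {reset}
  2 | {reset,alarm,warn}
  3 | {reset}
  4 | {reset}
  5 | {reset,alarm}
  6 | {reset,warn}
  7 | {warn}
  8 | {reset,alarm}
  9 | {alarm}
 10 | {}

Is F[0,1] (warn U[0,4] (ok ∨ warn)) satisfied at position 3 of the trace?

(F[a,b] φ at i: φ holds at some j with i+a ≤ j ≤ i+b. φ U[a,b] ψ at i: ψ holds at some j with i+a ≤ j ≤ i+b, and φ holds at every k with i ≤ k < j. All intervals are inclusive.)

Does not hold

Check (warn U[0,4] (ok ∨ warn)) at each j in [3,4]:
  j=3: fails
  j=4: fails
No position in the window satisfies it → formula fails.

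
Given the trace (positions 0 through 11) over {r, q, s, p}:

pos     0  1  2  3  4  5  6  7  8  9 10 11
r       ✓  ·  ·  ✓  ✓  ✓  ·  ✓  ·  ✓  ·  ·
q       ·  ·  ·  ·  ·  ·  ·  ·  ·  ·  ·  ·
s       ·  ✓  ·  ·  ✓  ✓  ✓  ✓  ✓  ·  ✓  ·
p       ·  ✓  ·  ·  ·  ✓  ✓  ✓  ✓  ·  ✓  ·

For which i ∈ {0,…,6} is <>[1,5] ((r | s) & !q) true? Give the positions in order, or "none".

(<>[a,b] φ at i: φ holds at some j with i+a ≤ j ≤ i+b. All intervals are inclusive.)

Evaluate at each i in [0,6]:
  i=0: ✓ (witness j=1)
  i=1: ✓ (witness j=3)
  i=2: ✓ (witness j=3)
  i=3: ✓ (witness j=4)
  i=4: ✓ (witness j=5)
  i=5: ✓ (witness j=6)
  i=6: ✓ (witness j=7)

0, 1, 2, 3, 4, 5, 6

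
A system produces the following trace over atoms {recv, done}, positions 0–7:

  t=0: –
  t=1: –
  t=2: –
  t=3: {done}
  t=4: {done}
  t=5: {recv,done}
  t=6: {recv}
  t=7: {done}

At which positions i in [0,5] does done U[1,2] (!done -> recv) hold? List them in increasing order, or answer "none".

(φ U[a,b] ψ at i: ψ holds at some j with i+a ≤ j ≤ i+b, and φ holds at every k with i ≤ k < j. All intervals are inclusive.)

3, 4, 5

Evaluate at each i in [0,5]:
  i=0: ✗ (no rhs in [1,2])
  i=1: ✗ (lhs fails at k=1 before rhs at j=3)
  i=2: ✗ (lhs fails at k=2 before rhs at j=3)
  i=3: ✓ (rhs at j=4; lhs holds on [3,3])
  i=4: ✓ (rhs at j=5; lhs holds on [4,4])
  i=5: ✓ (rhs at j=6; lhs holds on [5,5])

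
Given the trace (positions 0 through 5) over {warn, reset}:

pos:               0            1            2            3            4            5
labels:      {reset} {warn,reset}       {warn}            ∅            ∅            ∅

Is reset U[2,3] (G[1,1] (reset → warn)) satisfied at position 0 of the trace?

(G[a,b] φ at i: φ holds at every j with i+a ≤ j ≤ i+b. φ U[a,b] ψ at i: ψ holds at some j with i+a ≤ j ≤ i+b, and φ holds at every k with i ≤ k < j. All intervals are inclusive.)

Need some j in [2,3] with G[1,1] (reset → warn), and reset at every k in [0,j-1].
  j=2: G[1,1] (reset → warn) holds; reset holds at every k in [0,1] → satisfied.

Yes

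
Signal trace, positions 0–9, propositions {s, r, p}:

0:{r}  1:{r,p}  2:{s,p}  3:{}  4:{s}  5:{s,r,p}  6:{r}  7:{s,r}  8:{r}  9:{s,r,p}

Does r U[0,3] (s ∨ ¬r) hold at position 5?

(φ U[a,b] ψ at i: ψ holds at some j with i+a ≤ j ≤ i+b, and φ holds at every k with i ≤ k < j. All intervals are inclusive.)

Holds

Need some j in [5,8] with (s ∨ ¬r), and r at every k in [5,j-1].
  j=5: (s ∨ ¬r) holds; no prefix to check → satisfied.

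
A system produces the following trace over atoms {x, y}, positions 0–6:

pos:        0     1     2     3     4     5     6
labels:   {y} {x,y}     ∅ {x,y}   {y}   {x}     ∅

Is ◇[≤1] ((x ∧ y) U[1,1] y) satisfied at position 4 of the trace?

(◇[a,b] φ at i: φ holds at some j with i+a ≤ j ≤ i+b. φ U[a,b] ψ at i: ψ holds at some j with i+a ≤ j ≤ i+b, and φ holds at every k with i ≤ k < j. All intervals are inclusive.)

False

Check ((x ∧ y) U[1,1] y) at each j in [4,5]:
  j=4: fails
  j=5: fails
No position in the window satisfies it → formula fails.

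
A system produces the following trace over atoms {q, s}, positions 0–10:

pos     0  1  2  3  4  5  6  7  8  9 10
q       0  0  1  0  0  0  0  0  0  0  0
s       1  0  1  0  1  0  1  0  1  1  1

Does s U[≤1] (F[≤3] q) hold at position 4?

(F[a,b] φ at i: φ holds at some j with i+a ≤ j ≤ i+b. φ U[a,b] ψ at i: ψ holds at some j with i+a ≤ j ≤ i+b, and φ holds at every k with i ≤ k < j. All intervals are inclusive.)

Need some j in [4,5] with F[≤3] q, and s at every k in [4,j-1].
  j=4: F[≤3] q — fails (none in [4,7]).
  j=5: F[≤3] q — fails (none in [5,8]).
No j in the window works → until fails.

False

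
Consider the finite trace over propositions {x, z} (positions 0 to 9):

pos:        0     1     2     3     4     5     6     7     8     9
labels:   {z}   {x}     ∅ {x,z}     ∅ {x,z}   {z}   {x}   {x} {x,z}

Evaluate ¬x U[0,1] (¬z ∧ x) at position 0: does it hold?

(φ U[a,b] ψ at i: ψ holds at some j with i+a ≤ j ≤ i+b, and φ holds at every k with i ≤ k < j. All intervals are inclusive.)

Need some j in [0,1] with (¬z ∧ x), and ¬x at every k in [0,j-1].
  j=0: (¬z ∧ x) false.
  j=1: (¬z ∧ x) holds; ¬x holds at every k in [0,0] → satisfied.

Yes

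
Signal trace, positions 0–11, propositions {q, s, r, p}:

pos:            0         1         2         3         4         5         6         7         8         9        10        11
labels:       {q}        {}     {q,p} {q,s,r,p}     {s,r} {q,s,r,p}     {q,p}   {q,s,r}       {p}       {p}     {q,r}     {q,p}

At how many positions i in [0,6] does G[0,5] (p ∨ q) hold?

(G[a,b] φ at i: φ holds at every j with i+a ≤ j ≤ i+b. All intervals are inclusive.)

2

Evaluate at each i in [0,6]:
  i=0: ✗ (fails at j=1)
  i=1: ✗ (fails at j=1)
  i=2: ✗ (fails at j=4)
  i=3: ✗ (fails at j=4)
  i=4: ✗ (fails at j=4)
  i=5: ✓ (all of [5,10])
  i=6: ✓ (all of [6,11])
Positions where it holds: {5, 6} → 2.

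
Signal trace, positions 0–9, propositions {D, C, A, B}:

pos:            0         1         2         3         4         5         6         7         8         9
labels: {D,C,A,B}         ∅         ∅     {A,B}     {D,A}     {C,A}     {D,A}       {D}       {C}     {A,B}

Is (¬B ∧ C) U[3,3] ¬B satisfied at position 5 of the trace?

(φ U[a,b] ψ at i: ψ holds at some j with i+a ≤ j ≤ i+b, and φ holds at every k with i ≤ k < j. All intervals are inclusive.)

Need some j in [8,8] with ¬B, and (¬B ∧ C) at every k in [5,j-1].
  j=8: ¬B holds, but (¬B ∧ C) fails at k=6 → not this j.
No j in the window works → until fails.

No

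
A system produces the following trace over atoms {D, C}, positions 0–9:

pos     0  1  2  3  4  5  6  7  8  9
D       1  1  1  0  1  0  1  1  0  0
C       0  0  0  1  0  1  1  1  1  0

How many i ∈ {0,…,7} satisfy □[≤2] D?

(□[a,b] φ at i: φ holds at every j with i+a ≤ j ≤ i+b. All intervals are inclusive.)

Evaluate at each i in [0,7]:
  i=0: ✓ (all of [0,2])
  i=1: ✗ (fails at j=3)
  i=2: ✗ (fails at j=3)
  i=3: ✗ (fails at j=3)
  i=4: ✗ (fails at j=5)
  i=5: ✗ (fails at j=5)
  i=6: ✗ (fails at j=8)
  i=7: ✗ (fails at j=8)
Positions where it holds: {0} → 1.

1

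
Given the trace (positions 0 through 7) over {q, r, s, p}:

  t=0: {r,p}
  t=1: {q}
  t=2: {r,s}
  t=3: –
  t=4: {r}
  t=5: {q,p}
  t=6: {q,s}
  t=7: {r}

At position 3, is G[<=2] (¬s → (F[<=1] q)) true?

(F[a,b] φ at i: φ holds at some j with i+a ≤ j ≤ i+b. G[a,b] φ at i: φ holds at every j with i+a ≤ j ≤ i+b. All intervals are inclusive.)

Check (¬s → (F[<=1] q)) at every j in [3,5]:
  j=3: antecedent true; consequent fails (none in [3,4]) → ✗
  j=4: antecedent true; consequent holds (witness at 5) → ✓
  j=5: antecedent true; consequent holds (witness at 5) → ✓
Fails at j=3 → formula fails.

No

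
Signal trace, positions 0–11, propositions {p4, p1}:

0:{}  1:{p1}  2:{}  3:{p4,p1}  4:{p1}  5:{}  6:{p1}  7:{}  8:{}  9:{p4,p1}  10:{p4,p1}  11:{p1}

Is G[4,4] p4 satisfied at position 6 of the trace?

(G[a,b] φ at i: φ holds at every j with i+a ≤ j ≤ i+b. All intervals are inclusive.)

Holds

Check p4 at every j in [10,10]:
  j=10: true
All positions satisfy it → formula holds.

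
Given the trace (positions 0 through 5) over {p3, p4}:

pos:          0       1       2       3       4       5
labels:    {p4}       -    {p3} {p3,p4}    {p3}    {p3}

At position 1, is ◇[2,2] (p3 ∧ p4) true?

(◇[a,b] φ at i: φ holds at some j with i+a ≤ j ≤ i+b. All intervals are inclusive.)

Check (p3 ∧ p4) at each j in [3,3]:
  j=3: true
Found at j=3 → formula holds.

Holds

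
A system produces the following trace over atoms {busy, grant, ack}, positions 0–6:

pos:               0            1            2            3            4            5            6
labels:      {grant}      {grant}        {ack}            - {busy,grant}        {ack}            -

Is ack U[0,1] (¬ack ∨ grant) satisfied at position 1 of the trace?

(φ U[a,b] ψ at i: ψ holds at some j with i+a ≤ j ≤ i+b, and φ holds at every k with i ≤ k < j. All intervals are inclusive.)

True

Need some j in [1,2] with (¬ack ∨ grant), and ack at every k in [1,j-1].
  j=1: (¬ack ∨ grant) holds; no prefix to check → satisfied.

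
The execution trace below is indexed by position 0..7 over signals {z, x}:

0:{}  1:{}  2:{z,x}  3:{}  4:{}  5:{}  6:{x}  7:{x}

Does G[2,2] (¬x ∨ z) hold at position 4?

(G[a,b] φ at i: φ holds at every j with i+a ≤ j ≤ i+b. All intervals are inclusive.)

Does not hold

Check (¬x ∨ z) at every j in [6,6]:
  j=6: false
Fails at j=6 → formula fails.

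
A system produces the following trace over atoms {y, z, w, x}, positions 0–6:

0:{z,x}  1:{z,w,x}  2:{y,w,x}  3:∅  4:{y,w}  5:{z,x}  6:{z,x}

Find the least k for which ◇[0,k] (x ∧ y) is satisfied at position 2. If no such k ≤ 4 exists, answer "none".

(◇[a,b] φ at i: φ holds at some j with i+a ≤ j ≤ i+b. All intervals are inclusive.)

Scan j = 2,3,… for (x ∧ y):
  j=2: holds
First hit at j=2, so smallest k = 2-2 = 0.

0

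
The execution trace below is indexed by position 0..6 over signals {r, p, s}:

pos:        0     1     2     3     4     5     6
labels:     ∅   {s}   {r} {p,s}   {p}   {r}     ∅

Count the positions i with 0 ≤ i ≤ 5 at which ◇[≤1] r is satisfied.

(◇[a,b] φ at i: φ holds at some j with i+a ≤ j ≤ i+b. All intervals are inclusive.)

Evaluate at each i in [0,5]:
  i=0: ✗ (none in [0,1])
  i=1: ✓ (witness j=2)
  i=2: ✓ (witness j=2)
  i=3: ✗ (none in [3,4])
  i=4: ✓ (witness j=5)
  i=5: ✓ (witness j=5)
Positions where it holds: {1, 2, 4, 5} → 4.

4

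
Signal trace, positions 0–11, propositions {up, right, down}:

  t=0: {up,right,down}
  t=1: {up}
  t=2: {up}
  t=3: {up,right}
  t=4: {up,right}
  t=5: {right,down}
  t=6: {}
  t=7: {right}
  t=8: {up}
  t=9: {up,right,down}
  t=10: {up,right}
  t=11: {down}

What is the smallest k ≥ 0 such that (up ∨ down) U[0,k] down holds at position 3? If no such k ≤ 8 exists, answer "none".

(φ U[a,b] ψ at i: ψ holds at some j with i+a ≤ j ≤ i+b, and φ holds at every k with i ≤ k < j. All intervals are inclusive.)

Need earliest j ≥ 3 with down, and (up ∨ down) at every k in [3,j-1].
  j=3: rhs fails.
  j=4: rhs fails.
  j=5: rhs holds; lhs holds on [3,4]. k = 2.

2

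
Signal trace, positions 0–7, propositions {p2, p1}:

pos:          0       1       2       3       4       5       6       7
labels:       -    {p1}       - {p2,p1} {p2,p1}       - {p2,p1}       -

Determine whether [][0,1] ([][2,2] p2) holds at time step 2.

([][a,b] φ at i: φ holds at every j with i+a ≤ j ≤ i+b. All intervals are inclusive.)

Does not hold

Check [][2,2] p2 at every j in [2,3]:
  j=2: holds on [4,4]
  j=3: fails at 5
Fails at j=3 → formula fails.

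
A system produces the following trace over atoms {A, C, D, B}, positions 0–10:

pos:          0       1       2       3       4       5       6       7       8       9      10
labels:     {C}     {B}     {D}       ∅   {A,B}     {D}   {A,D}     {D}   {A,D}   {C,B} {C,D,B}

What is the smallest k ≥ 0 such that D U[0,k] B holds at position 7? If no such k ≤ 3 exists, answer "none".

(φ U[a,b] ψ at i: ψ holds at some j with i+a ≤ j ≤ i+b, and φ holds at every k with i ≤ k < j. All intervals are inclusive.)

2

Need earliest j ≥ 7 with B, and D at every k in [7,j-1].
  j=7: rhs fails.
  j=8: rhs fails.
  j=9: rhs holds; lhs holds on [7,8]. k = 2.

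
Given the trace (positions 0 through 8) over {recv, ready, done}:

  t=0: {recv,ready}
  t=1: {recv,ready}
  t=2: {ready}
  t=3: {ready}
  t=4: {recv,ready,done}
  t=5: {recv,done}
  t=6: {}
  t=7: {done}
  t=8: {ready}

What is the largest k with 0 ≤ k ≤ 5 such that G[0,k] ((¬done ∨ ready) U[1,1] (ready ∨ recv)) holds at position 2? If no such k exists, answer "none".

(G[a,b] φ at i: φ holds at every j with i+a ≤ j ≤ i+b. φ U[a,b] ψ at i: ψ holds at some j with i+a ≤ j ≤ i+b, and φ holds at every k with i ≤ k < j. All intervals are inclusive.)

2

((¬done ∨ ready) U[1,1] (ready ∨ recv)) must hold from j=2 onward; find where it first fails.
  j=2: holds
  j=3: holds
  j=4: holds
  j=5: fails
Holds on [2,4], so largest k = 2.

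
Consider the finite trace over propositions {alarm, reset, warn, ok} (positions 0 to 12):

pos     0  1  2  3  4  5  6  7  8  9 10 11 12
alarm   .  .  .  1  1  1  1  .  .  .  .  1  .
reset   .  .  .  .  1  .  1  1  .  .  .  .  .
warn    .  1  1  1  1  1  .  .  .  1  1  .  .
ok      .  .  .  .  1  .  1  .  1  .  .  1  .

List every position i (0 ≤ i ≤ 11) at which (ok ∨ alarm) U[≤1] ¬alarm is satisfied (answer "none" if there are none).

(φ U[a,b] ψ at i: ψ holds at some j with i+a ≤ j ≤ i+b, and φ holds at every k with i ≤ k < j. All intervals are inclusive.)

Evaluate at each i in [0,11]:
  i=0: ✓ (rhs at j=0)
  i=1: ✓ (rhs at j=1)
  i=2: ✓ (rhs at j=2)
  i=3: ✗ (no rhs in [3,4])
  i=4: ✗ (no rhs in [4,5])
  i=5: ✗ (no rhs in [5,6])
  i=6: ✓ (rhs at j=7; lhs holds on [6,6])
  i=7: ✓ (rhs at j=7)
  i=8: ✓ (rhs at j=8)
  i=9: ✓ (rhs at j=9)
  i=10: ✓ (rhs at j=10)
  i=11: ✓ (rhs at j=12; lhs holds on [11,11])

0, 1, 2, 6, 7, 8, 9, 10, 11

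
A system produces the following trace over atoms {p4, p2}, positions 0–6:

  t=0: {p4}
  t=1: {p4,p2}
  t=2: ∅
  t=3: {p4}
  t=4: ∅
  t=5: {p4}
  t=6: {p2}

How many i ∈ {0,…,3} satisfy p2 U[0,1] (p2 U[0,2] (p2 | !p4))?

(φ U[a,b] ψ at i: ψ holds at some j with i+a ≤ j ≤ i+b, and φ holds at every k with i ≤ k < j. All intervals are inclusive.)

2

Evaluate at each i in [0,3]:
  i=0: ✗ (lhs fails at k=0 before rhs at j=1)
  i=1: ✓ (rhs at j=1)
  i=2: ✓ (rhs at j=2)
  i=3: ✗ (lhs fails at k=3 before rhs at j=4)
Positions where it holds: {1, 2} → 2.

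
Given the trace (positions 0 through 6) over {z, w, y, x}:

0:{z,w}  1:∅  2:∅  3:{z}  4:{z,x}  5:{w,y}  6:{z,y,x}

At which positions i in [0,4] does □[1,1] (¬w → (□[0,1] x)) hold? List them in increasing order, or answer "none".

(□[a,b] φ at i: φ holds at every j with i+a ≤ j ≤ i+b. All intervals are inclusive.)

Evaluate at each i in [0,4]:
  i=0: ✗ (fails at j=1)
  i=1: ✗ (fails at j=2)
  i=2: ✗ (fails at j=3)
  i=3: ✗ (fails at j=4)
  i=4: ✓ (all of [5,5])

4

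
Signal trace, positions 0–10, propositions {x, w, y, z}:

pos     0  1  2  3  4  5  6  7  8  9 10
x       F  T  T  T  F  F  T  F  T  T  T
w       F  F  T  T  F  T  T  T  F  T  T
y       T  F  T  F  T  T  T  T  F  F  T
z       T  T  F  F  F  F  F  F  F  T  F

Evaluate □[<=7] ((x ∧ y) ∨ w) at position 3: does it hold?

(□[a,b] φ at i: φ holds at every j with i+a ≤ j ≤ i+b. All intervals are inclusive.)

Does not hold

Check ((x ∧ y) ∨ w) at every j in [3,10]:
  j=3: true
  j=4: false
  j=5: true
  j=6: true
  j=7: true
  j=8: false
  j=9: true
  j=10: true
Fails at j=4 → formula fails.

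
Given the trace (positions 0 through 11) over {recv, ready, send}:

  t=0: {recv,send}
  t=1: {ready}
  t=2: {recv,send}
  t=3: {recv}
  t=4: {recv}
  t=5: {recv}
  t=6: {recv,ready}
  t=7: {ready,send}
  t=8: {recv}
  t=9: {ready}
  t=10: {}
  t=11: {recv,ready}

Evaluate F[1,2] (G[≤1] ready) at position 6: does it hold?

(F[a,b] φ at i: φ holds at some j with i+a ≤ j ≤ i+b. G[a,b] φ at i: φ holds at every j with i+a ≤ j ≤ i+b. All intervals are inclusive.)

Does not hold

Check G[≤1] ready at each j in [7,8]:
  j=7: fails at 8
  j=8: fails at 8
No position in the window satisfies it → formula fails.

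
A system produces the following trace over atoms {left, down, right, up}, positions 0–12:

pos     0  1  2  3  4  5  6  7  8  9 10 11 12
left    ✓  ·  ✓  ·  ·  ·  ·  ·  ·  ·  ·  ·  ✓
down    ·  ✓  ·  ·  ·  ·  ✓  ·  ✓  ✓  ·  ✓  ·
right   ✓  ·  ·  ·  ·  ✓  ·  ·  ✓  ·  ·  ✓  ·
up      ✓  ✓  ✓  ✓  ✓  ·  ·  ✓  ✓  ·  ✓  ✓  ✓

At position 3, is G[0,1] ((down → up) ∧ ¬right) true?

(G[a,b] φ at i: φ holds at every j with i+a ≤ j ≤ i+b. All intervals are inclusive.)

True

Check ((down → up) ∧ ¬right) at every j in [3,4]:
  j=3: true
  j=4: true
All positions satisfy it → formula holds.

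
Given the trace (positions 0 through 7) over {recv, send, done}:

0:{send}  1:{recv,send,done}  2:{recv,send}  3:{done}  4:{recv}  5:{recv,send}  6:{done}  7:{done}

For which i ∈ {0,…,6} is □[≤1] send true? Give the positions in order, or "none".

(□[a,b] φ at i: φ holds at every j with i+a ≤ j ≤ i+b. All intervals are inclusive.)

Evaluate at each i in [0,6]:
  i=0: ✓ (all of [0,1])
  i=1: ✓ (all of [1,2])
  i=2: ✗ (fails at j=3)
  i=3: ✗ (fails at j=3)
  i=4: ✗ (fails at j=4)
  i=5: ✗ (fails at j=6)
  i=6: ✗ (fails at j=6)

0, 1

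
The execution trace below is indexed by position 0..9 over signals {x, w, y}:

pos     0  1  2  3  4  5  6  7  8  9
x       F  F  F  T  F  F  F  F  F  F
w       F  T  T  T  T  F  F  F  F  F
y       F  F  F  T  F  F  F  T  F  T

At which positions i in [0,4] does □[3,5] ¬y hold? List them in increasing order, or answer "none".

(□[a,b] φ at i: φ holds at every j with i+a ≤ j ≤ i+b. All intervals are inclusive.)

Evaluate at each i in [0,4]:
  i=0: ✗ (fails at j=3)
  i=1: ✓ (all of [4,6])
  i=2: ✗ (fails at j=7)
  i=3: ✗ (fails at j=7)
  i=4: ✗ (fails at j=7)

1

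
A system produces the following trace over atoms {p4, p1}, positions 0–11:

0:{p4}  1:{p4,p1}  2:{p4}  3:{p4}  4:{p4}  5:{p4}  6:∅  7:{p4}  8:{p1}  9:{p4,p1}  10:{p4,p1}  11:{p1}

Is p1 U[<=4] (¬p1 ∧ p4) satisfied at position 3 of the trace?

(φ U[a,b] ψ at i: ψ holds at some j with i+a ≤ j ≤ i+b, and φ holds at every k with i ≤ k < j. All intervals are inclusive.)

Need some j in [3,7] with (¬p1 ∧ p4), and p1 at every k in [3,j-1].
  j=3: (¬p1 ∧ p4) holds; no prefix to check → satisfied.

Holds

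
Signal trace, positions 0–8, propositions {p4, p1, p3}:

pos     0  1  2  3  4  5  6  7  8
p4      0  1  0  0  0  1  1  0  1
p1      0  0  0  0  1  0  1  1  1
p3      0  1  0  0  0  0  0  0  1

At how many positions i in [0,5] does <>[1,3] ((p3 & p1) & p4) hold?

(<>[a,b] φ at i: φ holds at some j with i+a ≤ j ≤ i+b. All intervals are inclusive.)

Evaluate at each i in [0,5]:
  i=0: ✗ (none in [1,3])
  i=1: ✗ (none in [2,4])
  i=2: ✗ (none in [3,5])
  i=3: ✗ (none in [4,6])
  i=4: ✗ (none in [5,7])
  i=5: ✓ (witness j=8)
Positions where it holds: {5} → 1.

1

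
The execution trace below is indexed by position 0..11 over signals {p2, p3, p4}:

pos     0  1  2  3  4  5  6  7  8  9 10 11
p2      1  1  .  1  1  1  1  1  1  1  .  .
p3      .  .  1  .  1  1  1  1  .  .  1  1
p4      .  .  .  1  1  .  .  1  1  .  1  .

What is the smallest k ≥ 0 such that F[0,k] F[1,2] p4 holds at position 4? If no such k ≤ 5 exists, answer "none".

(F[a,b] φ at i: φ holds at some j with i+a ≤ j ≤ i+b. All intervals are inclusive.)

1

Scan j = 4,5,… for F[1,2] p4:
  j=4: fails
  j=5: holds
First hit at j=5, so smallest k = 5-4 = 1.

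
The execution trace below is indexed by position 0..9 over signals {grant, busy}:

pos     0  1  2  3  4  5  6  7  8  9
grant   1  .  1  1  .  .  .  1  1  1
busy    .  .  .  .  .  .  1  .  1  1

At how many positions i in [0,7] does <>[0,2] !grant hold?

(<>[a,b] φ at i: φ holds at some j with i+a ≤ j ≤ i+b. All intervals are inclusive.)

Evaluate at each i in [0,7]:
  i=0: ✓ (witness j=1)
  i=1: ✓ (witness j=1)
  i=2: ✓ (witness j=4)
  i=3: ✓ (witness j=4)
  i=4: ✓ (witness j=4)
  i=5: ✓ (witness j=5)
  i=6: ✓ (witness j=6)
  i=7: ✗ (none in [7,9])
Positions where it holds: {0, 1, 2, 3, 4, 5, 6} → 7.

7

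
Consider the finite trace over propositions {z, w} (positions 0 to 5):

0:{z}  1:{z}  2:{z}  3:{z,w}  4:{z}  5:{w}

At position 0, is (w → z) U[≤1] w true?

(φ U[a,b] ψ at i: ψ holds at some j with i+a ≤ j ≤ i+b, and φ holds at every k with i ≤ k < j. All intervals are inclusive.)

False

Need some j in [0,1] with w, and (w → z) at every k in [0,j-1].
  j=0: w false.
  j=1: w false.
No j in the window works → until fails.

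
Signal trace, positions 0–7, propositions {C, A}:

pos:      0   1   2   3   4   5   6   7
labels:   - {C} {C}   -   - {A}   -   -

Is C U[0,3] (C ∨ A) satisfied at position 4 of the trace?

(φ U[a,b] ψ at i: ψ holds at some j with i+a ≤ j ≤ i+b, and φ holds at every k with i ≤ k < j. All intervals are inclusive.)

No

Need some j in [4,7] with (C ∨ A), and C at every k in [4,j-1].
  j=4: (C ∨ A) false.
  j=5: (C ∨ A) holds, but C fails at k=4 → not this j.
  j=6: (C ∨ A) false.
  j=7: (C ∨ A) false.
No j in the window works → until fails.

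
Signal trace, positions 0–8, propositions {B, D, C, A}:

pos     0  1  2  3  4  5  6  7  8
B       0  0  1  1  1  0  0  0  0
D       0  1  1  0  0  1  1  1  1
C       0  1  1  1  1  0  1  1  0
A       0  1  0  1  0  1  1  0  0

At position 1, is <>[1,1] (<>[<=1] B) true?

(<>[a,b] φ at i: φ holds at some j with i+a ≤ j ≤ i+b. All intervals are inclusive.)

Check <>[<=1] B at each j in [2,2]:
  j=2: holds (witness at 2)
Found at j=2 → formula holds.

Holds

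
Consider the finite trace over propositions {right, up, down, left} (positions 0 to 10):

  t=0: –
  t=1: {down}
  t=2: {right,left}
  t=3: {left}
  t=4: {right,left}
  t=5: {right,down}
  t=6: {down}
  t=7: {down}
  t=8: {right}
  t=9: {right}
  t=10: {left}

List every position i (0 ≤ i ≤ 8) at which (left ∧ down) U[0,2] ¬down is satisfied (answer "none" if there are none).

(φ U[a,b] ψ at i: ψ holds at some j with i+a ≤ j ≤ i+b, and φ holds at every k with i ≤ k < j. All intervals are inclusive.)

Evaluate at each i in [0,8]:
  i=0: ✓ (rhs at j=0)
  i=1: ✗ (lhs fails at k=1 before rhs at j=2)
  i=2: ✓ (rhs at j=2)
  i=3: ✓ (rhs at j=3)
  i=4: ✓ (rhs at j=4)
  i=5: ✗ (no rhs in [5,7])
  i=6: ✗ (lhs fails at k=6 before rhs at j=8)
  i=7: ✗ (lhs fails at k=7 before rhs at j=8)
  i=8: ✓ (rhs at j=8)

0, 2, 3, 4, 8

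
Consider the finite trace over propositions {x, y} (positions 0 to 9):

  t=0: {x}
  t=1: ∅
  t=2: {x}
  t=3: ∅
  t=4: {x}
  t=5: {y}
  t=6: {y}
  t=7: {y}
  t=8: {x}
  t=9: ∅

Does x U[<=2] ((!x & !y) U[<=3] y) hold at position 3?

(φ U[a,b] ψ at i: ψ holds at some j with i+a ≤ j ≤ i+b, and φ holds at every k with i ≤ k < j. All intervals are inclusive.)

No

Need some j in [3,5] with ((!x & !y) U[<=3] y), and x at every k in [3,j-1].
  j=3: ((!x & !y) U[<=3] y) — fails.
  j=4: ((!x & !y) U[<=3] y) — fails.
  j=5: ((!x & !y) U[<=3] y) holds, but x fails at k=3 → not this j.
No j in the window works → until fails.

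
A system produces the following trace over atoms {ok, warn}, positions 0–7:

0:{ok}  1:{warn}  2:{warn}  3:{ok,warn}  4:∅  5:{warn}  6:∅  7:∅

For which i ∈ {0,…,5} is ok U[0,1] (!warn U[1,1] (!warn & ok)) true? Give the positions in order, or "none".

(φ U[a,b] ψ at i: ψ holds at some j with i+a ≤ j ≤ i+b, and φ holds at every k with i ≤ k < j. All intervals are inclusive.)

Evaluate at each i in [0,5]:
  i=0: ✗ (no rhs in [0,1])
  i=1: ✗ (no rhs in [1,2])
  i=2: ✗ (no rhs in [2,3])
  i=3: ✗ (no rhs in [3,4])
  i=4: ✗ (no rhs in [4,5])
  i=5: ✗ (no rhs in [5,6])

none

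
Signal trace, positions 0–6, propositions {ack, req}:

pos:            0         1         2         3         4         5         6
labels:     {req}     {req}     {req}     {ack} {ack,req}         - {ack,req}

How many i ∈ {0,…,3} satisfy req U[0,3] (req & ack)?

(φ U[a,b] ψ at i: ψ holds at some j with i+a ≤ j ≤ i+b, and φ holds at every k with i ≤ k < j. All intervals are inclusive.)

Evaluate at each i in [0,3]:
  i=0: ✗ (no rhs in [0,3])
  i=1: ✗ (lhs fails at k=3 before rhs at j=4)
  i=2: ✗ (lhs fails at k=3 before rhs at j=4)
  i=3: ✗ (lhs fails at k=3 before rhs at j=4)
Positions where it holds: {} → 0.

0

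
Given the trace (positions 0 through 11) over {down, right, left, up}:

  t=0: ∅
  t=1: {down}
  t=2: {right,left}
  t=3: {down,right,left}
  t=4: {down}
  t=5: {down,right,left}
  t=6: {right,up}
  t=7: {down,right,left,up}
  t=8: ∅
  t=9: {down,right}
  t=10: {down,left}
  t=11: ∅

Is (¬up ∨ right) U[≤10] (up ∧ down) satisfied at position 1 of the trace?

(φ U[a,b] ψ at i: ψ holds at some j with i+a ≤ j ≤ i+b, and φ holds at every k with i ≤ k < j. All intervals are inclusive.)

Need some j in [1,11] with (up ∧ down), and (¬up ∨ right) at every k in [1,j-1].
  j=1: (up ∧ down) false.
  j=2: (up ∧ down) false.
  j=3: (up ∧ down) false.
  j=4: (up ∧ down) false.
  j=5: (up ∧ down) false.
  j=6: (up ∧ down) false.
  j=7: (up ∧ down) holds; (¬up ∨ right) holds at every k in [1,6] → satisfied.

Yes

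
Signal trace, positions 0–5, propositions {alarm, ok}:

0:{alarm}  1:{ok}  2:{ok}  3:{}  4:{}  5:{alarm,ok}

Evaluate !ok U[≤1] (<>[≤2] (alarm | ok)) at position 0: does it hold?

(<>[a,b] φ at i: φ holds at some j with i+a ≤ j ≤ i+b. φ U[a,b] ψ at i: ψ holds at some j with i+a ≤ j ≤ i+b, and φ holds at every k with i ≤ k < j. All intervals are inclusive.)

Need some j in [0,1] with <>[≤2] (alarm | ok), and !ok at every k in [0,j-1].
  j=0: <>[≤2] (alarm | ok) holds; no prefix to check → satisfied.

Holds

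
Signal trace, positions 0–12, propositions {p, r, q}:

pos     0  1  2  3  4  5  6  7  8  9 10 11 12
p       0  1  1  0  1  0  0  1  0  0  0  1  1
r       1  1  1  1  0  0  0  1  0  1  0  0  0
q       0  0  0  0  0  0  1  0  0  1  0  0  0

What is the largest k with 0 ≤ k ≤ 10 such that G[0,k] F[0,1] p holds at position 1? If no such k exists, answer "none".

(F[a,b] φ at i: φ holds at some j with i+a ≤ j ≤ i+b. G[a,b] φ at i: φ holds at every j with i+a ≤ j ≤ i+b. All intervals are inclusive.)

F[0,1] p must hold from j=1 onward; find where it first fails.
  j=1: holds
  j=2: holds
  j=3: holds
  j=4: holds
  j=5: fails
Holds on [1,4], so largest k = 3.

3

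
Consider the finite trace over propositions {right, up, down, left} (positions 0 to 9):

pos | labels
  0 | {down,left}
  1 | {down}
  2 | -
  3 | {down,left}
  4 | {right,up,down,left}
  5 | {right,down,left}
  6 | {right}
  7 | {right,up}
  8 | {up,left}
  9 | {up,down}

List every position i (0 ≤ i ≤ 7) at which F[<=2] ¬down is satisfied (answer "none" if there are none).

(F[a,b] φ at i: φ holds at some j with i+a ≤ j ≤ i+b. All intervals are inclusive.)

Evaluate at each i in [0,7]:
  i=0: ✓ (witness j=2)
  i=1: ✓ (witness j=2)
  i=2: ✓ (witness j=2)
  i=3: ✗ (none in [3,5])
  i=4: ✓ (witness j=6)
  i=5: ✓ (witness j=6)
  i=6: ✓ (witness j=6)
  i=7: ✓ (witness j=7)

0, 1, 2, 4, 5, 6, 7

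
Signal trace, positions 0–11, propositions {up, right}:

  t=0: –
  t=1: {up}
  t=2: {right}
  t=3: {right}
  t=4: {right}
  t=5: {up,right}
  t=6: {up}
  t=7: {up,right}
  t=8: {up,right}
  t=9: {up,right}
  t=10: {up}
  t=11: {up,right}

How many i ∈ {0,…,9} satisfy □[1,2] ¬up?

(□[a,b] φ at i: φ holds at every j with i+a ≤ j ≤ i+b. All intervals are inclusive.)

2

Evaluate at each i in [0,9]:
  i=0: ✗ (fails at j=1)
  i=1: ✓ (all of [2,3])
  i=2: ✓ (all of [3,4])
  i=3: ✗ (fails at j=5)
  i=4: ✗ (fails at j=5)
  i=5: ✗ (fails at j=6)
  i=6: ✗ (fails at j=7)
  i=7: ✗ (fails at j=8)
  i=8: ✗ (fails at j=9)
  i=9: ✗ (fails at j=10)
Positions where it holds: {1, 2} → 2.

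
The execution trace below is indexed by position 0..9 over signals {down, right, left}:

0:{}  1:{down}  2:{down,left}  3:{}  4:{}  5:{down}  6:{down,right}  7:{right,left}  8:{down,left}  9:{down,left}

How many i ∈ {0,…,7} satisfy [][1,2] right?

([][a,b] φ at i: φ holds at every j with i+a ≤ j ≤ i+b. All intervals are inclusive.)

Evaluate at each i in [0,7]:
  i=0: ✗ (fails at j=1)
  i=1: ✗ (fails at j=2)
  i=2: ✗ (fails at j=3)
  i=3: ✗ (fails at j=4)
  i=4: ✗ (fails at j=5)
  i=5: ✓ (all of [6,7])
  i=6: ✗ (fails at j=8)
  i=7: ✗ (fails at j=8)
Positions where it holds: {5} → 1.

1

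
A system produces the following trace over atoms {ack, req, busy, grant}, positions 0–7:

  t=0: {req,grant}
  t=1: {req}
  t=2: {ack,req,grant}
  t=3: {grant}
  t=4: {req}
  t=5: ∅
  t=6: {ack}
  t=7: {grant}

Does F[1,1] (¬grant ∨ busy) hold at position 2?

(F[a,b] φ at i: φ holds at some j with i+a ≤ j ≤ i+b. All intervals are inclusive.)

No

Check (¬grant ∨ busy) at each j in [3,3]:
  j=3: false
No position in the window satisfies it → formula fails.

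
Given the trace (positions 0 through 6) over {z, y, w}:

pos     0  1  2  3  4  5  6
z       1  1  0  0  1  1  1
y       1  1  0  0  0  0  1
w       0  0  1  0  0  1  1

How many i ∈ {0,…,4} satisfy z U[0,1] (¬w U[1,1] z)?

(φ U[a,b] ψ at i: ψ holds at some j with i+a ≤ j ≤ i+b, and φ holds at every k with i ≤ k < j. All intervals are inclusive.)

3

Evaluate at each i in [0,4]:
  i=0: ✓ (rhs at j=0)
  i=1: ✗ (no rhs in [1,2])
  i=2: ✗ (lhs fails at k=2 before rhs at j=3)
  i=3: ✓ (rhs at j=3)
  i=4: ✓ (rhs at j=4)
Positions where it holds: {0, 3, 4} → 3.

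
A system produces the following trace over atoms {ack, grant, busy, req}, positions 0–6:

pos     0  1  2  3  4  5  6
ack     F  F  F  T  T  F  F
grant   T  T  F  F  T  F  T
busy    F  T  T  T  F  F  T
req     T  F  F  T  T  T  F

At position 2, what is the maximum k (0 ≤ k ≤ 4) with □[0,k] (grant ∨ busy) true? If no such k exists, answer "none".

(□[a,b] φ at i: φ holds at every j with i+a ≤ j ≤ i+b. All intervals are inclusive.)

2

(grant ∨ busy) must hold from j=2 onward; find where it first fails.
  j=2: holds
  j=3: holds
  j=4: holds
  j=5: fails
Holds on [2,4], so largest k = 2.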